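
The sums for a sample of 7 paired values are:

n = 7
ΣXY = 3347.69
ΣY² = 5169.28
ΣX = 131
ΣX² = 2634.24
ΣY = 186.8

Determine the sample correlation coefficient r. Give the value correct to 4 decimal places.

r = (nΣXY − ΣXΣY) / √[(nΣX² − (ΣX)²)(nΣY² − (ΣY)²)]
Numerator: 7×3347.69 − 131×186.8 = -1036.97
Denominator: √[(18439.68 − 17161)(36184.96 − 34894.24)] = √[1278.68 × 1290.72] = 1284.6859
r = -1036.97 / 1284.6859 ≈ -0.8072

-0.8072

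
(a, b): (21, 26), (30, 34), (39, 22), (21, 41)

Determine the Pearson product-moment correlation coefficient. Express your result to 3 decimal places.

n = 4, Σa = 111, Σb = 123, Σa² = 3303, Σb² = 3997, Σab = 3285
nΣab − ΣaΣb = 13140 − 13653 = -513
nΣa² − (Σa)² = 13212 − 12321 = 891; nΣb² − (Σb)² = 15988 − 15129 = 859
r = -513 / √(891 × 859) = -513 / 874.8537 ≈ -0.586

-0.586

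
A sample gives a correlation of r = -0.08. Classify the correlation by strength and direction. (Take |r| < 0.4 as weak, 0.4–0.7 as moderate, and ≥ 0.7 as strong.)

r = -0.08 < 0 so the relationship is negative.
|r| = 0.08, which falls in the weak range.

weak negative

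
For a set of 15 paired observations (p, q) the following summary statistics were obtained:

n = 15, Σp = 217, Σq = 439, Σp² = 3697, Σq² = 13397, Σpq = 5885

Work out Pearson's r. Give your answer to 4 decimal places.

r = (nΣpq − ΣpΣq) / √[(nΣp² − (Σp)²)(nΣq² − (Σq)²)]
Numerator: 15×5885 − 217×439 = -6988
Denominator: √[(55455 − 47089)(200955 − 192721)] = √[8366 × 8234] = 8299.7376
r = -6988 / 8299.7376 ≈ -0.8420

-0.8420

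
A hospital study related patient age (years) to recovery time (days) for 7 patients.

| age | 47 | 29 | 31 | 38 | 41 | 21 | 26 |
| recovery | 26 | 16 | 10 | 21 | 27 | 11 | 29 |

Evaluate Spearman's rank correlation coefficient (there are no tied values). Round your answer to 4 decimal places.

Rank age: 7, 3, 4, 5, 6, 1, 2
Rank recovery: 5, 3, 1, 4, 6, 2, 7
d = rank(age) − rank(recovery): 2, 0, 3, 1, 0, -1, -5; Σd² = 40
ρ = 1 − 6Σd² / [n(n²−1)] = 1 − 6×40 / (7×48) = 1 − 240/336 ≈ 0.2857

0.2857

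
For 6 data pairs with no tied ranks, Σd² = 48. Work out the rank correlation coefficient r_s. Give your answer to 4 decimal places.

-0.3714

ρ = 1 − 6Σd² / [n(n²−1)] = 1 − 6×48 / (6×35)
  = 1 − 288/210 = 1 − 1.37143 ≈ -0.3714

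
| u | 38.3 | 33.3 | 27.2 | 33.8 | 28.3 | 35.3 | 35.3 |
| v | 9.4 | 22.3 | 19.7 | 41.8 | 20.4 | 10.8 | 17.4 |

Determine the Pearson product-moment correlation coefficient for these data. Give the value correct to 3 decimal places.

n = 7, Σu = 231.5, Σv = 141.8, Σu² = 7751.13, Σv² = 3556.54, Σuv = 4624.07
nΣuv − ΣuΣv = 32368.49 − 32826.7 = -458.21
nΣu² − (Σu)² = 54257.91 − 53592.25 = 665.66; nΣv² − (Σv)² = 24895.78 − 20107.24 = 4788.54
r = -458.21 / √(665.66 × 4788.54) = -458.21 / 1785.3682 ≈ -0.257

-0.257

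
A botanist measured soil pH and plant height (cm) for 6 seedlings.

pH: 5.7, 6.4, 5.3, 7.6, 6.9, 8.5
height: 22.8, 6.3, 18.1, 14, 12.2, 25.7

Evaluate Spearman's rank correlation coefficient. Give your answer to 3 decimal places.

Rank pH: 2, 3, 1, 5, 4, 6
Rank height: 5, 1, 4, 3, 2, 6
d = rank(pH) − rank(height): -3, 2, -3, 2, 2, 0; Σd² = 30
ρ = 1 − 6Σd² / [n(n²−1)] = 1 − 6×30 / (6×35) = 1 − 180/210 ≈ 0.143

0.143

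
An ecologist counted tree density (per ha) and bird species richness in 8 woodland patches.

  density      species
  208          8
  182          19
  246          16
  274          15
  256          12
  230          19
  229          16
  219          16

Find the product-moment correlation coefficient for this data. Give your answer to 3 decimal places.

n = 8, Σx = 1844, Σy = 121, Σx² = 430818, Σy² = 1923, Σxy = 27778
nΣxy − ΣxΣy = 222224 − 223124 = -900
nΣx² − (Σx)² = 3446544 − 3400336 = 46208; nΣy² − (Σy)² = 15384 − 14641 = 743
r = -900 / √(46208 × 743) = -900 / 5859.3979 ≈ -0.154

-0.154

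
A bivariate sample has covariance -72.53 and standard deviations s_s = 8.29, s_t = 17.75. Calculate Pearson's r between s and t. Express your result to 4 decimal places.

r = Cov(s,t) / (s_s · s_t) = -72.53 / (8.29 × 17.75)
  = -72.53 / 147.1475 ≈ -0.4929

-0.4929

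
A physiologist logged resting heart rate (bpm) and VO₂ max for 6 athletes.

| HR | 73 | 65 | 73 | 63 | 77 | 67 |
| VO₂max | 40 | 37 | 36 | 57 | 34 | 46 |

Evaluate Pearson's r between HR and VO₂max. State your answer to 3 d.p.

n = 6, Σx = 418, Σy = 250, Σx² = 29270, Σy² = 10786, Σxy = 17244
nΣxy − ΣxΣy = 103464 − 104500 = -1036
nΣx² − (Σx)² = 175620 − 174724 = 896; nΣy² − (Σy)² = 64716 − 62500 = 2216
r = -1036 / √(896 × 2216) = -1036 / 1409.0905 ≈ -0.735

-0.735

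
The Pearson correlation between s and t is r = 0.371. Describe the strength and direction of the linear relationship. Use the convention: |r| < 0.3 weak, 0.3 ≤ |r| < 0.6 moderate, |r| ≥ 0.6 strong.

moderate positive

r = 0.371 > 0 so the relationship is positive.
|r| = 0.371, which falls in the moderate range.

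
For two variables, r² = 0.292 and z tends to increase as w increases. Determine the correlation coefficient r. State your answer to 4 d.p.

0.5404

|r| = √0.292 = 0.5404
The association is positive, so r = 0.5404.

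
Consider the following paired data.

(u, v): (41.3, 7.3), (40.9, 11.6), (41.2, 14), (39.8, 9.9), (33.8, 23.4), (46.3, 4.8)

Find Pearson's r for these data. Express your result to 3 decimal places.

-0.913

n = 6, Σu = 243.3, Σv = 71, Σu² = 9946.11, Σv² = 1052.46, Σuv = 2759.91
nΣuv − ΣuΣv = 16559.46 − 17274.3 = -714.84
nΣu² − (Σu)² = 59676.66 − 59194.89 = 481.77; nΣv² − (Σv)² = 6314.76 − 5041 = 1273.76
r = -714.84 / √(481.77 × 1273.76) = -714.84 / 783.3641 ≈ -0.913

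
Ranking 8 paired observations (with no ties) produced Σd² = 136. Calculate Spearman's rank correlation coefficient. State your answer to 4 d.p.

ρ = 1 − 6Σd² / [n(n²−1)] = 1 − 6×136 / (8×63)
  = 1 − 816/504 = 1 − 1.61905 ≈ -0.6190

-0.6190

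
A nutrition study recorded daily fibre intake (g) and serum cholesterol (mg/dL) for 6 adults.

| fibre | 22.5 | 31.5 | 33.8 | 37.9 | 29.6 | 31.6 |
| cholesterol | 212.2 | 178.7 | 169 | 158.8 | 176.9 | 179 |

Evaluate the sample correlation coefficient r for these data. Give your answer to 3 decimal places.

n = 6, Σx = 186.9, Σy = 1074.6, Σx² = 5952.07, Σy² = 194075.58, Σxy = 33026.91
nΣxy − ΣxΣy = 198161.46 − 200842.74 = -2681.28
nΣx² − (Σx)² = 35712.42 − 34931.61 = 780.81; nΣy² − (Σy)² = 1164453.48 − 1154765.16 = 9688.32
r = -2681.28 / √(780.81 × 9688.32) = -2681.28 / 2750.4067 ≈ -0.975

-0.975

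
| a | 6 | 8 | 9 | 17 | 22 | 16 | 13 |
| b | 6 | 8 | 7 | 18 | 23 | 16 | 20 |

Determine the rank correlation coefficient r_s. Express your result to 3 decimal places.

Rank a: 1, 2, 3, 6, 7, 5, 4
Rank b: 1, 3, 2, 5, 7, 4, 6
d = rank(a) − rank(b): 0, -1, 1, 1, 0, 1, -2; Σd² = 8
ρ = 1 − 6Σd² / [n(n²−1)] = 1 − 6×8 / (7×48) = 1 − 48/336 ≈ 0.857

0.857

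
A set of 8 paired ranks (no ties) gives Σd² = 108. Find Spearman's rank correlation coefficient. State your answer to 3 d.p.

ρ = 1 − 6Σd² / [n(n²−1)] = 1 − 6×108 / (8×63)
  = 1 − 648/504 = 1 − 1.2857 ≈ -0.286

-0.286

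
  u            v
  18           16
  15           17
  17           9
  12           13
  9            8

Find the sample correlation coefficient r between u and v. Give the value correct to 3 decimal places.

0.492

n = 5, Σu = 71, Σv = 63, Σu² = 1063, Σv² = 859, Σuv = 924
nΣuv − ΣuΣv = 4620 − 4473 = 147
nΣu² − (Σu)² = 5315 − 5041 = 274; nΣv² − (Σv)² = 4295 − 3969 = 326
r = 147 / √(274 × 326) = 147 / 298.8712 ≈ 0.492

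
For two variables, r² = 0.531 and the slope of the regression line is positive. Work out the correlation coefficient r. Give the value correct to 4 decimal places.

|r| = √0.531 = 0.7287
The association is positive, so r = 0.7287.

0.7287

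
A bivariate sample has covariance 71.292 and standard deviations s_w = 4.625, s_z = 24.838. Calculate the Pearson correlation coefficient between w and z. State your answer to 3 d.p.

0.621

r = Cov(w,z) / (s_w · s_z) = 71.292 / (4.625 × 24.838)
  = 71.292 / 114.8758 ≈ 0.621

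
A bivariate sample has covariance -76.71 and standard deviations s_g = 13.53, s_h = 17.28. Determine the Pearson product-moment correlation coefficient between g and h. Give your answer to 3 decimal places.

-0.328

r = Cov(g,h) / (s_g · s_h) = -76.71 / (13.53 × 17.28)
  = -76.71 / 233.7984 ≈ -0.328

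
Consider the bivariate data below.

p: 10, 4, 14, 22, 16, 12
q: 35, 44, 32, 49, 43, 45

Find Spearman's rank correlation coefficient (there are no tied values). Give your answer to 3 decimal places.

Rank p: 2, 1, 4, 6, 5, 3
Rank q: 2, 4, 1, 6, 3, 5
d = rank(p) − rank(q): 0, -3, 3, 0, 2, -2; Σd² = 26
ρ = 1 − 6Σd² / [n(n²−1)] = 1 − 6×26 / (6×35) = 1 − 156/210 ≈ 0.257

0.257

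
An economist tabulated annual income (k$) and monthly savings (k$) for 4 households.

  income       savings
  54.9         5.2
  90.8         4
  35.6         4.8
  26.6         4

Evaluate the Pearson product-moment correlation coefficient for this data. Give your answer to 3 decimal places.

-0.187

n = 4, Σx = 207.9, Σy = 18, Σx² = 13233.57, Σy² = 82.08, Σxy = 925.96
nΣxy − ΣxΣy = 3703.84 − 3742.2 = -38.36
nΣx² − (Σx)² = 52934.28 − 43222.41 = 9711.87; nΣy² − (Σy)² = 328.32 − 324 = 4.32
r = -38.36 / √(9711.87 × 4.32) = -38.36 / 204.8299 ≈ -0.187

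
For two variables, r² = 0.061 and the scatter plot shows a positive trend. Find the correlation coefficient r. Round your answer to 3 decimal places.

|r| = √0.061 = 0.247
The association is positive, so r = 0.247.

0.247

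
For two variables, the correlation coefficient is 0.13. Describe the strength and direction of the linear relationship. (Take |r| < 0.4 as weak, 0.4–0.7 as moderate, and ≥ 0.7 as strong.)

weak positive

r = 0.13 > 0 so the relationship is positive.
|r| = 0.13, which falls in the weak range.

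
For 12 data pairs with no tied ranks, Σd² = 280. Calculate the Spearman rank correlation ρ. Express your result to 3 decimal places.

0.021

ρ = 1 − 6Σd² / [n(n²−1)] = 1 − 6×280 / (12×143)
  = 1 − 1680/1716 = 1 − 0.9790 ≈ 0.021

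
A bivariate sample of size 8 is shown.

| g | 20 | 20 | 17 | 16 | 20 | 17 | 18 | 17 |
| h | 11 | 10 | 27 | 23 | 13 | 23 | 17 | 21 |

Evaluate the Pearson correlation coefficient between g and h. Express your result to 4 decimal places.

n = 8, Σg = 145, Σh = 145, Σg² = 2647, Σh² = 2907, Σgh = 2561
nΣgh − ΣgΣh = 20488 − 21025 = -537
nΣg² − (Σg)² = 21176 − 21025 = 151; nΣh² − (Σh)² = 23256 − 21025 = 2231
r = -537 / √(151 × 2231) = -537 / 580.4145 ≈ -0.9252

-0.9252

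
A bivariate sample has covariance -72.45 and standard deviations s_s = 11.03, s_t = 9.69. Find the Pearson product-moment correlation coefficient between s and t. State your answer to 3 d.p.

r = Cov(s,t) / (s_s · s_t) = -72.45 / (11.03 × 9.69)
  = -72.45 / 106.8807 ≈ -0.678

-0.678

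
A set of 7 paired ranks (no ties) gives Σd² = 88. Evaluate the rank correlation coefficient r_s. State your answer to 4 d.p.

-0.5714

ρ = 1 − 6Σd² / [n(n²−1)] = 1 − 6×88 / (7×48)
  = 1 − 528/336 = 1 − 1.57143 ≈ -0.5714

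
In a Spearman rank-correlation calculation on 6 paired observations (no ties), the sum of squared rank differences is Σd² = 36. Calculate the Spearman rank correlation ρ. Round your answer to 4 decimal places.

-0.0286

ρ = 1 − 6Σd² / [n(n²−1)] = 1 − 6×36 / (6×35)
  = 1 − 216/210 = 1 − 1.02857 ≈ -0.0286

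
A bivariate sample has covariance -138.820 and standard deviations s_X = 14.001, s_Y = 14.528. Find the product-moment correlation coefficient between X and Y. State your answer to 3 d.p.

r = Cov(X,Y) / (s_X · s_Y) = -138.820 / (14.001 × 14.528)
  = -138.820 / 203.4065 ≈ -0.682

-0.682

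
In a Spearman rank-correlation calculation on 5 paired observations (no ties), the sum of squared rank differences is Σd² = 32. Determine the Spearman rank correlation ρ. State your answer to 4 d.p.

ρ = 1 − 6Σd² / [n(n²−1)] = 1 − 6×32 / (5×24)
  = 1 − 192/120 = 1 − 1.60000 ≈ -0.6000

-0.6000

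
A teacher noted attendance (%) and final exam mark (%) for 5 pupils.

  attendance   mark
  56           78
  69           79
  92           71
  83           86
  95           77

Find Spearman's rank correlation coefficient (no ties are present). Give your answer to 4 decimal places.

-0.5000

Rank attendance: 1, 2, 4, 3, 5
Rank mark: 3, 4, 1, 5, 2
d = rank(attendance) − rank(mark): -2, -2, 3, -2, 3; Σd² = 30
ρ = 1 − 6Σd² / [n(n²−1)] = 1 − 6×30 / (5×24) = 1 − 180/120 ≈ -0.5000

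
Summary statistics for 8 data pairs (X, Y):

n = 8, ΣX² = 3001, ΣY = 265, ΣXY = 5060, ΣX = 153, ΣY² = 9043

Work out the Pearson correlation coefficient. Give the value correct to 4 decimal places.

-0.0577

r = (nΣXY − ΣXΣY) / √[(nΣX² − (ΣX)²)(nΣY² − (ΣY)²)]
Numerator: 8×5060 − 153×265 = -65
Denominator: √[(24008 − 23409)(72344 − 70225)] = √[599 × 2119] = 1126.6237
r = -65 / 1126.6237 ≈ -0.0577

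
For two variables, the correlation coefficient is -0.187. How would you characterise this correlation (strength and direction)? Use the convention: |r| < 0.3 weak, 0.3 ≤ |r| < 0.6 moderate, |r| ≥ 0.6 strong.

weak negative

r = -0.187 < 0 so the relationship is negative.
|r| = 0.187, which falls in the weak range.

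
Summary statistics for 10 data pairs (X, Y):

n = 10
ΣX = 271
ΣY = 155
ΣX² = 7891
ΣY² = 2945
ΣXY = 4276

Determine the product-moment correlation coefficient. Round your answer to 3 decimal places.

r = (nΣXY − ΣXΣY) / √[(nΣX² − (ΣX)²)(nΣY² − (ΣY)²)]
Numerator: 10×4276 − 271×155 = 755
Denominator: √[(78910 − 73441)(29450 − 24025)] = √[5469 × 5425] = 5446.9556
r = 755 / 5446.9556 ≈ 0.139

0.139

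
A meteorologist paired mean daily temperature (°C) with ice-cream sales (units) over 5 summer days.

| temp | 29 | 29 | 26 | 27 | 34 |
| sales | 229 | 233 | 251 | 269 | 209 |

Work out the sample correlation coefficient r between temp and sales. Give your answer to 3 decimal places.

-0.876

n = 5, Σx = 145, Σy = 1191, Σx² = 4243, Σy² = 285773, Σxy = 34293
nΣxy − ΣxΣy = 171465 − 172695 = -1230
nΣx² − (Σx)² = 21215 − 21025 = 190; nΣy² − (Σy)² = 1428865 − 1418481 = 10384
r = -1230 / √(190 × 10384) = -1230 / 1404.6209 ≈ -0.876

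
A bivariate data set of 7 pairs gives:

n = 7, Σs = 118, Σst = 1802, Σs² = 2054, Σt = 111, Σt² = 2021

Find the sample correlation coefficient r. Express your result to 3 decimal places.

-0.532

r = (nΣst − ΣsΣt) / √[(nΣs² − (Σs)²)(nΣt² − (Σt)²)]
Numerator: 7×1802 − 118×111 = -484
Denominator: √[(14378 − 13924)(14147 − 12321)] = √[454 × 1826] = 910.4966
r = -484 / 910.4966 ≈ -0.532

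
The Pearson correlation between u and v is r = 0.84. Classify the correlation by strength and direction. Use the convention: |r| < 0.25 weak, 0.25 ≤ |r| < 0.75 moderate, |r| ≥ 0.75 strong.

strong positive

r = 0.84 > 0 so the relationship is positive.
|r| = 0.84, which falls in the strong range.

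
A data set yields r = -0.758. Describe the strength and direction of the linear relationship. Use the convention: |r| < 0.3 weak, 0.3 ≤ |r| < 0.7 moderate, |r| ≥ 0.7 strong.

strong negative

r = -0.758 < 0 so the relationship is negative.
|r| = 0.758, which falls in the strong range.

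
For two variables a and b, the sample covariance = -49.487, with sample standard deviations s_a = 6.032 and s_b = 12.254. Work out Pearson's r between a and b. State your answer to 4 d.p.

-0.6695

r = Cov(a,b) / (s_a · s_b) = -49.487 / (6.032 × 12.254)
  = -49.487 / 73.9161 ≈ -0.6695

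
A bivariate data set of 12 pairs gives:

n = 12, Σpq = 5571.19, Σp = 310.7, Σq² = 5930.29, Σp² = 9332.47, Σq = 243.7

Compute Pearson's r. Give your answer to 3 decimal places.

-0.657

r = (nΣpq − ΣpΣq) / √[(nΣp² − (Σp)²)(nΣq² − (Σq)²)]
Numerator: 12×5571.19 − 310.7×243.7 = -8863.31
Denominator: √[(111989.64 − 96534.49)(71163.48 − 59389.69)] = √[15455.15 × 11773.79] = 13489.4659
r = -8863.31 / 13489.4659 ≈ -0.657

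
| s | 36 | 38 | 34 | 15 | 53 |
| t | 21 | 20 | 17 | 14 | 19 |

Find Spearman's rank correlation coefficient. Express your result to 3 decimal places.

0.600

Rank s: 3, 4, 2, 1, 5
Rank t: 5, 4, 2, 1, 3
d = rank(s) − rank(t): -2, 0, 0, 0, 2; Σd² = 8
ρ = 1 − 6Σd² / [n(n²−1)] = 1 − 6×8 / (5×24) = 1 − 48/120 ≈ 0.600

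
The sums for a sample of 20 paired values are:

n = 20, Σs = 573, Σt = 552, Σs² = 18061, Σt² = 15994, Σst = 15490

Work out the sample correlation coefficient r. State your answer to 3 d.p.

-0.291

r = (nΣst − ΣsΣt) / √[(nΣs² − (Σs)²)(nΣt² − (Σt)²)]
Numerator: 20×15490 − 573×552 = -6496
Denominator: √[(361220 − 328329)(319880 − 304704)] = √[32891 × 15176] = 22341.7505
r = -6496 / 22341.7505 ≈ -0.291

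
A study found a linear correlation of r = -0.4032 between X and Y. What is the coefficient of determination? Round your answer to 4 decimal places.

0.1626

r² = (-0.4032)² = 0.1626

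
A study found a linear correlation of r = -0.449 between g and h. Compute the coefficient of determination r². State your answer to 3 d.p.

0.202

r² = (-0.449)² = 0.202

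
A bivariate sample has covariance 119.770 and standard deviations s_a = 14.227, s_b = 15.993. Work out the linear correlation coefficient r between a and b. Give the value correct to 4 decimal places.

0.5264

r = Cov(a,b) / (s_a · s_b) = 119.770 / (14.227 × 15.993)
  = 119.770 / 227.5324 ≈ 0.5264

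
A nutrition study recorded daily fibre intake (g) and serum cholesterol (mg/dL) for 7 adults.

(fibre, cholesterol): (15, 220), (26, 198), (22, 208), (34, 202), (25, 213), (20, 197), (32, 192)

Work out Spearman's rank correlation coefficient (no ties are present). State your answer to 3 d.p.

Rank fibre: 1, 5, 3, 7, 4, 2, 6
Rank cholesterol: 7, 3, 5, 4, 6, 2, 1
d = rank(fibre) − rank(cholesterol): -6, 2, -2, 3, -2, 0, 5; Σd² = 82
ρ = 1 − 6Σd² / [n(n²−1)] = 1 − 6×82 / (7×48) = 1 − 492/336 ≈ -0.464

-0.464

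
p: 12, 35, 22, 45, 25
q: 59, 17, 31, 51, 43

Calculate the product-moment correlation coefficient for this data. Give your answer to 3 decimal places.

-0.278

n = 5, Σp = 139, Σq = 201, Σp² = 4503, Σq² = 9181, Σpq = 5355
nΣpq − ΣpΣq = 26775 − 27939 = -1164
nΣp² − (Σp)² = 22515 − 19321 = 3194; nΣq² − (Σq)² = 45905 − 40401 = 5504
r = -1164 / √(3194 × 5504) = -1164 / 4192.8243 ≈ -0.278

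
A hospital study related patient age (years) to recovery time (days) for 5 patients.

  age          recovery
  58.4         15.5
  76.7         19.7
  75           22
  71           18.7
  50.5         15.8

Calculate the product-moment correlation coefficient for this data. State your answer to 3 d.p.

0.886

n = 5, Σx = 331.6, Σy = 91.7, Σx² = 22509.7, Σy² = 1711.67, Σxy = 6191.79
nΣxy − ΣxΣy = 30958.95 − 30407.72 = 551.23
nΣx² − (Σx)² = 112548.5 − 109958.56 = 2589.94; nΣy² − (Σy)² = 8558.35 − 8408.89 = 149.46
r = 551.23 / √(2589.94 × 149.46) = 551.23 / 622.1675 ≈ 0.886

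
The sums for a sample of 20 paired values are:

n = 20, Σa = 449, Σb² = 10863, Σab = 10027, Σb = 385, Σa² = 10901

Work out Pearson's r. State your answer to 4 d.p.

r = (nΣab − ΣaΣb) / √[(nΣa² − (Σa)²)(nΣb² − (Σb)²)]
Numerator: 20×10027 − 449×385 = 27675
Denominator: √[(218020 − 201601)(217260 − 148225)] = √[16419 × 69035] = 33667.2788
r = 27675 / 33667.2788 ≈ 0.8220

0.8220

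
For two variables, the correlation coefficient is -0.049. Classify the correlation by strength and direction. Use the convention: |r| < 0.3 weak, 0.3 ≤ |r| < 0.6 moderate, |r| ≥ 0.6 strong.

r = -0.049 < 0 so the relationship is negative.
|r| = 0.049, which falls in the weak range.

weak negative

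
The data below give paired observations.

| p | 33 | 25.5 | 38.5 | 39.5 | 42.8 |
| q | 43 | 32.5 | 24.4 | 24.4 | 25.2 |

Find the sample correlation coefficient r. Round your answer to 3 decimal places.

-0.601

n = 5, Σp = 179.3, Σq = 149.5, Σp² = 6613.59, Σq² = 4731.01, Σpq = 5229.51
nΣpq − ΣpΣq = 26147.55 − 26805.35 = -657.8
nΣp² − (Σp)² = 33067.95 − 32148.49 = 919.46; nΣq² − (Σq)² = 23655.05 − 22350.25 = 1304.8
r = -657.8 / √(919.46 × 1304.8) = -657.8 / 1095.3134 ≈ -0.601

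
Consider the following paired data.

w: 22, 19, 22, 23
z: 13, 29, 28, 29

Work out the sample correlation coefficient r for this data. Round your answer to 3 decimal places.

n = 4, Σw = 86, Σz = 99, Σw² = 1858, Σz² = 2635, Σwz = 2120
nΣwz − ΣwΣz = 8480 − 8514 = -34
nΣw² − (Σw)² = 7432 − 7396 = 36; nΣz² − (Σz)² = 10540 − 9801 = 739
r = -34 / √(36 × 739) = -34 / 163.1073 ≈ -0.208

-0.208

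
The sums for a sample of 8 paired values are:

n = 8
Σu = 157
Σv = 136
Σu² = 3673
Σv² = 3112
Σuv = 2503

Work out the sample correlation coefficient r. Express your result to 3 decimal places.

-0.241

r = (nΣuv − ΣuΣv) / √[(nΣu² − (Σu)²)(nΣv² − (Σv)²)]
Numerator: 8×2503 − 157×136 = -1328
Denominator: √[(29384 − 24649)(24896 − 18496)] = √[4735 × 6400] = 5504.9069
r = -1328 / 5504.9069 ≈ -0.241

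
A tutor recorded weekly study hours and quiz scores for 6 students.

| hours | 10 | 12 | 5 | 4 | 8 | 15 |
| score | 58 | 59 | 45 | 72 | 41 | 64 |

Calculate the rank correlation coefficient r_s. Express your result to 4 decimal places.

0.0857

Rank hours: 4, 5, 2, 1, 3, 6
Rank score: 3, 4, 2, 6, 1, 5
d = rank(hours) − rank(score): 1, 1, 0, -5, 2, 1; Σd² = 32
ρ = 1 − 6Σd² / [n(n²−1)] = 1 − 6×32 / (6×35) = 1 − 192/210 ≈ 0.0857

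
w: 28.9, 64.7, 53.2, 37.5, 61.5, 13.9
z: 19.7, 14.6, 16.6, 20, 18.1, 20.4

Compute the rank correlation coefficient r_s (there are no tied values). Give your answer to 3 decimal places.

-0.886

Rank w: 2, 6, 4, 3, 5, 1
Rank z: 4, 1, 2, 5, 3, 6
d = rank(w) − rank(z): -2, 5, 2, -2, 2, -5; Σd² = 66
ρ = 1 − 6Σd² / [n(n²−1)] = 1 − 6×66 / (6×35) = 1 − 396/210 ≈ -0.886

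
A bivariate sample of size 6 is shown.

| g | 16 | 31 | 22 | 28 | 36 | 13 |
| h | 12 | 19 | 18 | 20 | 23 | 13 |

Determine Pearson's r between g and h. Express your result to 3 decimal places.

n = 6, Σg = 146, Σh = 105, Σg² = 3950, Σh² = 1927, Σgh = 2734
nΣgh − ΣgΣh = 16404 − 15330 = 1074
nΣg² − (Σg)² = 23700 − 21316 = 2384; nΣh² − (Σh)² = 11562 − 11025 = 537
r = 1074 / √(2384 × 537) = 1074 / 1131.4628 ≈ 0.949

0.949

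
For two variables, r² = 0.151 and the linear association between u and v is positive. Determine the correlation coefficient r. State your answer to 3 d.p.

0.389

|r| = √0.151 = 0.389
The association is positive, so r = 0.389.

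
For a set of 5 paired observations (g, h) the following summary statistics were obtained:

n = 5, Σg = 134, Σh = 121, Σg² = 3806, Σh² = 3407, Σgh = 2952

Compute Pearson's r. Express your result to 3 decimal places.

r = (nΣgh − ΣgΣh) / √[(nΣg² − (Σg)²)(nΣh² − (Σh)²)]
Numerator: 5×2952 − 134×121 = -1454
Denominator: √[(19030 − 17956)(17035 − 14641)] = √[1074 × 2394] = 1603.4825
r = -1454 / 1603.4825 ≈ -0.907

-0.907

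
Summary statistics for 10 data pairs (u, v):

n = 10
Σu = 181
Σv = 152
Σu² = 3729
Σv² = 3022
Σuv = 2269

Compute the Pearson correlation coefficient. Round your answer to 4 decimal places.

-0.8494

r = (nΣuv − ΣuΣv) / √[(nΣu² − (Σu)²)(nΣv² − (Σv)²)]
Numerator: 10×2269 − 181×152 = -4822
Denominator: √[(37290 − 32761)(30220 − 23104)] = √[4529 × 7116] = 5677.0031
r = -4822 / 5677.0031 ≈ -0.8494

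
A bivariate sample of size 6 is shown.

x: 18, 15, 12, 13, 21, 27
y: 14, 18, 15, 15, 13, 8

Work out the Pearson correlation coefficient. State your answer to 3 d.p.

-0.859

n = 6, Σx = 106, Σy = 83, Σx² = 2032, Σy² = 1203, Σxy = 1386
nΣxy − ΣxΣy = 8316 − 8798 = -482
nΣx² − (Σx)² = 12192 − 11236 = 956; nΣy² − (Σy)² = 7218 − 6889 = 329
r = -482 / √(956 × 329) = -482 / 560.8244 ≈ -0.859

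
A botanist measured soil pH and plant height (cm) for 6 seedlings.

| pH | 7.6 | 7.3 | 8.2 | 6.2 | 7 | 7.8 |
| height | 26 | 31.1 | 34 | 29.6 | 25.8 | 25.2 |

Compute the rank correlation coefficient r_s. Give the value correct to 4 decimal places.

Rank pH: 4, 3, 6, 1, 2, 5
Rank height: 3, 5, 6, 4, 2, 1
d = rank(pH) − rank(height): 1, -2, 0, -3, 0, 4; Σd² = 30
ρ = 1 − 6Σd² / [n(n²−1)] = 1 − 6×30 / (6×35) = 1 − 180/210 ≈ 0.1429

0.1429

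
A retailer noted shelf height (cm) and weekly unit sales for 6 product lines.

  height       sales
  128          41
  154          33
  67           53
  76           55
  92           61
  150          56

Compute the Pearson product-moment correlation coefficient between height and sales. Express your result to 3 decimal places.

-0.581

n = 6, Σx = 667, Σy = 299, Σx² = 81329, Σy² = 15461, Σxy = 32073
nΣxy − ΣxΣy = 192438 − 199433 = -6995
nΣx² − (Σx)² = 487974 − 444889 = 43085; nΣy² − (Σy)² = 92766 − 89401 = 3365
r = -6995 / √(43085 × 3365) = -6995 / 12040.8067 ≈ -0.581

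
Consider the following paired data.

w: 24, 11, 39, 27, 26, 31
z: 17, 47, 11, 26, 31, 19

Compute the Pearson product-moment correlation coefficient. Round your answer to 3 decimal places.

-0.893

n = 6, Σw = 158, Σz = 151, Σw² = 4584, Σz² = 4617, Σwz = 3451
nΣwz − ΣwΣz = 20706 − 23858 = -3152
nΣw² − (Σw)² = 27504 − 24964 = 2540; nΣz² − (Σz)² = 27702 − 22801 = 4901
r = -3152 / √(2540 × 4901) = -3152 / 3528.2489 ≈ -0.893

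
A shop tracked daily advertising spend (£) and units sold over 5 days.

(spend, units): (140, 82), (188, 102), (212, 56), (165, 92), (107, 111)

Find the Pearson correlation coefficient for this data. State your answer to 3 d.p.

-0.680

n = 5, Σx = 812, Σy = 443, Σx² = 138562, Σy² = 41049, Σxy = 69585
nΣxy − ΣxΣy = 347925 − 359716 = -11791
nΣx² − (Σx)² = 692810 − 659344 = 33466; nΣy² − (Σy)² = 205245 − 196249 = 8996
r = -11791 / √(33466 × 8996) = -11791 / 17351.0846 ≈ -0.680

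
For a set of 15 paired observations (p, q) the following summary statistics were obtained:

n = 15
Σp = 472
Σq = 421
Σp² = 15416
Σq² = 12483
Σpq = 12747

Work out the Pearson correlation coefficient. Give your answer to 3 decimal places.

-0.816

r = (nΣpq − ΣpΣq) / √[(nΣp² − (Σp)²)(nΣq² − (Σq)²)]
Numerator: 15×12747 − 472×421 = -7507
Denominator: √[(231240 − 222784)(187245 − 177241)] = √[8456 × 10004] = 9197.4901
r = -7507 / 9197.4901 ≈ -0.816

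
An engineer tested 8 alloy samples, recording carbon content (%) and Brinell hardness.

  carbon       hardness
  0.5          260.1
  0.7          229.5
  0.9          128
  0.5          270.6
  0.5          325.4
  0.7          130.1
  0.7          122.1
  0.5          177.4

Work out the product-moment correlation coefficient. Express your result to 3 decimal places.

-0.720

n = 8, Σx = 5, Σy = 1643.2, Σx² = 3.28, Σy² = 379120.96, Σxy = 969.14
nΣxy − ΣxΣy = 7753.12 − 8216 = -462.88
nΣx² − (Σx)² = 26.24 − 25 = 1.24; nΣy² − (Σy)² = 3032967.68 − 2700106.24 = 332861.44
r = -462.88 / √(1.24 × 332861.44) = -462.88 / 642.4548 ≈ -0.720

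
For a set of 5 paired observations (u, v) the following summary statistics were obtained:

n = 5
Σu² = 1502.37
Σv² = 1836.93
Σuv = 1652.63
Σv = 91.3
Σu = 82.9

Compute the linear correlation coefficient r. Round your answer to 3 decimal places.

r = (nΣuv − ΣuΣv) / √[(nΣu² − (Σu)²)(nΣv² − (Σv)²)]
Numerator: 5×1652.63 − 82.9×91.3 = 694.38
Denominator: √[(7511.85 − 6872.41)(9184.65 − 8335.69)] = √[639.44 × 848.96] = 736.7896
r = 694.38 / 736.7896 ≈ 0.942

0.942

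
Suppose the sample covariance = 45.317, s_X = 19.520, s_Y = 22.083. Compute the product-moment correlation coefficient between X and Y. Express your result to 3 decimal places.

0.105

r = Cov(X,Y) / (s_X · s_Y) = 45.317 / (19.520 × 22.083)
  = 45.317 / 431.0602 ≈ 0.105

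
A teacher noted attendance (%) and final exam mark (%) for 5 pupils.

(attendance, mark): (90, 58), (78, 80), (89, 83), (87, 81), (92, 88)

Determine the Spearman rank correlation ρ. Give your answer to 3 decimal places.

0.400

Rank attendance: 4, 1, 3, 2, 5
Rank mark: 1, 2, 4, 3, 5
d = rank(attendance) − rank(mark): 3, -1, -1, -1, 0; Σd² = 12
ρ = 1 − 6Σd² / [n(n²−1)] = 1 − 6×12 / (5×24) = 1 − 72/120 ≈ 0.400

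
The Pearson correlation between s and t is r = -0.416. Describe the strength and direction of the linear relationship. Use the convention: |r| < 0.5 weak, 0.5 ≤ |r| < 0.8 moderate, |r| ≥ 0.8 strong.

weak negative

r = -0.416 < 0 so the relationship is negative.
|r| = 0.416, which falls in the weak range.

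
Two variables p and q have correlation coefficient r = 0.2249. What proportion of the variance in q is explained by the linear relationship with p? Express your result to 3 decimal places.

0.051

r² = (0.2249)² = 0.051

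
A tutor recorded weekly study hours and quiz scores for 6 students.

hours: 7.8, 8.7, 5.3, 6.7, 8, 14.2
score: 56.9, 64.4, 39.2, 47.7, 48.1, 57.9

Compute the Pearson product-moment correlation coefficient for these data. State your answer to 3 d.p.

n = 6, Σx = 50.7, Σy = 314.2, Σx² = 475.15, Σy² = 16862.92, Σxy = 2738.43
nΣxy − ΣxΣy = 16430.58 − 15929.94 = 500.64
nΣx² − (Σx)² = 2850.9 − 2570.49 = 280.41; nΣy² − (Σy)² = 101177.52 − 98721.64 = 2455.88
r = 500.64 / √(280.41 × 2455.88) = 500.64 / 829.8514 ≈ 0.603

0.603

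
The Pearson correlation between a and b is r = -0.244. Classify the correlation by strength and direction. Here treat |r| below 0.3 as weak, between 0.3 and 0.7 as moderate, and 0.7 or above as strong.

r = -0.244 < 0 so the relationship is negative.
|r| = 0.244, which falls in the weak range.

weak negative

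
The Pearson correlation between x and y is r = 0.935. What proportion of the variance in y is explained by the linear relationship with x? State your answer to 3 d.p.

r² = (0.935)² = 0.874

0.874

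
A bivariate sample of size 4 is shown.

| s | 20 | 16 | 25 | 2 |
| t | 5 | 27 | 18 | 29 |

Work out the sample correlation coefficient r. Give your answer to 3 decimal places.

-0.630

n = 4, Σs = 63, Σt = 79, Σs² = 1285, Σt² = 1919, Σst = 1040
nΣst − ΣsΣt = 4160 − 4977 = -817
nΣs² − (Σs)² = 5140 − 3969 = 1171; nΣt² − (Σt)² = 7676 − 6241 = 1435
r = -817 / √(1171 × 1435) = -817 / 1296.2966 ≈ -0.630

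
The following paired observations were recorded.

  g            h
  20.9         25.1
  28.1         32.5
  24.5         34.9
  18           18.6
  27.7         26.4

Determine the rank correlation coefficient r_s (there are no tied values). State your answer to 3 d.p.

0.700

Rank g: 2, 5, 3, 1, 4
Rank h: 2, 4, 5, 1, 3
d = rank(g) − rank(h): 0, 1, -2, 0, 1; Σd² = 6
ρ = 1 − 6Σd² / [n(n²−1)] = 1 − 6×6 / (5×24) = 1 − 36/120 ≈ 0.700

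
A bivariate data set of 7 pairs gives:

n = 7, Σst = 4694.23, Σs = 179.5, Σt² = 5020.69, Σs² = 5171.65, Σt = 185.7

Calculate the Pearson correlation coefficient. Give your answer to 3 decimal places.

-0.292

r = (nΣst − ΣsΣt) / √[(nΣs² − (Σs)²)(nΣt² − (Σt)²)]
Numerator: 7×4694.23 − 179.5×185.7 = -473.54
Denominator: √[(36201.55 − 32220.25)(35144.83 − 34484.49)] = √[3981.3 × 660.34] = 1621.4227
r = -473.54 / 1621.4227 ≈ -0.292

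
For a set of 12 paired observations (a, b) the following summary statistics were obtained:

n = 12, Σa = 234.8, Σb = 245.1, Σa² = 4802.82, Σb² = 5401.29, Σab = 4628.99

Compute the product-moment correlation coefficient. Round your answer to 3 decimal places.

r = (nΣab − ΣaΣb) / √[(nΣa² − (Σa)²)(nΣb² − (Σb)²)]
Numerator: 12×4628.99 − 234.8×245.1 = -2001.6
Denominator: √[(57633.84 − 55131.04)(64815.48 − 60074.01)] = √[2502.8 × 4741.47] = 3444.8441
r = -2001.6 / 3444.8441 ≈ -0.581

-0.581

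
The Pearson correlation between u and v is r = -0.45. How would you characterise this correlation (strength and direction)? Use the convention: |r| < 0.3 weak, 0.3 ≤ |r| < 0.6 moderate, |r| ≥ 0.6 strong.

r = -0.45 < 0 so the relationship is negative.
|r| = 0.45, which falls in the moderate range.

moderate negative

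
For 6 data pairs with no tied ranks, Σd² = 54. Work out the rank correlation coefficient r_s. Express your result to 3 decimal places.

ρ = 1 − 6Σd² / [n(n²−1)] = 1 − 6×54 / (6×35)
  = 1 − 324/210 = 1 − 1.5429 ≈ -0.543

-0.543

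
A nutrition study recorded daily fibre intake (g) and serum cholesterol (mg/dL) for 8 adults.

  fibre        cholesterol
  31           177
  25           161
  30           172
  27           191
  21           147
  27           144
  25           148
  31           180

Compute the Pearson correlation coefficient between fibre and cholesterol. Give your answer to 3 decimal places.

n = 8, Σx = 217, Σy = 1320, Σx² = 5971, Σy² = 219964, Σxy = 36084
nΣxy − ΣxΣy = 288672 − 286440 = 2232
nΣx² − (Σx)² = 47768 − 47089 = 679; nΣy² − (Σy)² = 1759712 − 1742400 = 17312
r = 2232 / √(679 × 17312) = 2232 / 3428.5344 ≈ 0.651

0.651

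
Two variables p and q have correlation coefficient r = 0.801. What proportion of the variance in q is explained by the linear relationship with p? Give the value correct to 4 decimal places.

r² = (0.801)² = 0.6416

0.6416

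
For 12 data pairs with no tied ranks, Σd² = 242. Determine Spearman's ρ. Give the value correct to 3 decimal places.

ρ = 1 − 6Σd² / [n(n²−1)] = 1 − 6×242 / (12×143)
  = 1 − 1452/1716 = 1 − 0.8462 ≈ 0.154

0.154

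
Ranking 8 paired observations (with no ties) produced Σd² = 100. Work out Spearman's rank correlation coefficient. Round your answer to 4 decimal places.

-0.1905

ρ = 1 − 6Σd² / [n(n²−1)] = 1 − 6×100 / (8×63)
  = 1 − 600/504 = 1 − 1.19048 ≈ -0.1905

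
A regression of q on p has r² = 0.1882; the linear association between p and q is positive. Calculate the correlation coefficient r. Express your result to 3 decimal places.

|r| = √0.1882 = 0.434
The association is positive, so r = 0.434.

0.434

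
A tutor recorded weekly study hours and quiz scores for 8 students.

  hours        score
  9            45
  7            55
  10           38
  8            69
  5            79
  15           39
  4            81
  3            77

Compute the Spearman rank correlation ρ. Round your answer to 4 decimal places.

Rank hours: 6, 4, 7, 5, 3, 8, 2, 1
Rank score: 3, 4, 1, 5, 7, 2, 8, 6
d = rank(hours) − rank(score): 3, 0, 6, 0, -4, 6, -6, -5; Σd² = 158
ρ = 1 − 6Σd² / [n(n²−1)] = 1 − 6×158 / (8×63) = 1 − 948/504 ≈ -0.8810

-0.8810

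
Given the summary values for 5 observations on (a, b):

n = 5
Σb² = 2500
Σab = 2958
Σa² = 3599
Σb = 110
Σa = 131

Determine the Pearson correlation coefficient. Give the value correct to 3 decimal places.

0.658

r = (nΣab − ΣaΣb) / √[(nΣa² − (Σa)²)(nΣb² − (Σb)²)]
Numerator: 5×2958 − 131×110 = 380
Denominator: √[(17995 − 17161)(12500 − 12100)] = √[834 × 400] = 577.5812
r = 380 / 577.5812 ≈ 0.658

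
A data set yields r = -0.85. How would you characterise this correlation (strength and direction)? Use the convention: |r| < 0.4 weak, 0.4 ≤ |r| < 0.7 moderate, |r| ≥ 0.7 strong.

strong negative

r = -0.85 < 0 so the relationship is negative.
|r| = 0.85, which falls in the strong range.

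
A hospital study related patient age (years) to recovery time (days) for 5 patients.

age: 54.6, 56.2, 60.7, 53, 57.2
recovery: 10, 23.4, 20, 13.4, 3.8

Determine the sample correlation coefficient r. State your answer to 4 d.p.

n = 5, Σx = 281.7, Σy = 70.6, Σx² = 15904.93, Σy² = 1241.56, Σxy = 4002.64
nΣxy − ΣxΣy = 20013.2 − 19888.02 = 125.18
nΣx² − (Σx)² = 79524.65 − 79354.89 = 169.76; nΣy² − (Σy)² = 6207.8 − 4984.36 = 1223.44
r = 125.18 / √(169.76 × 1223.44) = 125.18 / 455.7315 ≈ 0.2747

0.2747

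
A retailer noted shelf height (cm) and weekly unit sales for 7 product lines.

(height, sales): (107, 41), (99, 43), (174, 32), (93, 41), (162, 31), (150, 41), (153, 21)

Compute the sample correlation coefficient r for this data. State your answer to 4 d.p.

n = 7, Σx = 938, Σy = 250, Σx² = 132328, Σy² = 9318, Σxy = 32410
nΣxy − ΣxΣy = 226870 − 234500 = -7630
nΣx² − (Σx)² = 926296 − 879844 = 46452; nΣy² − (Σy)² = 65226 − 62500 = 2726
r = -7630 / √(46452 × 2726) = -7630 / 11252.9175 ≈ -0.6780

-0.6780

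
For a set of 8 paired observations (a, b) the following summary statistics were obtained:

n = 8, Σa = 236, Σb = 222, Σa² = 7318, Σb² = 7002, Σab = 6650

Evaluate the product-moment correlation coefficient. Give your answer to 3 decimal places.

0.185

r = (nΣab − ΣaΣb) / √[(nΣa² − (Σa)²)(nΣb² − (Σb)²)]
Numerator: 8×6650 − 236×222 = 808
Denominator: √[(58544 − 55696)(56016 − 49284)] = √[2848 × 6732] = 4378.6683
r = 808 / 4378.6683 ≈ 0.185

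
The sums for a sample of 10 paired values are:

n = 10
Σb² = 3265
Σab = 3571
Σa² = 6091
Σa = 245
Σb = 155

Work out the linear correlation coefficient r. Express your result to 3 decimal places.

-0.820

r = (nΣab − ΣaΣb) / √[(nΣa² − (Σa)²)(nΣb² − (Σb)²)]
Numerator: 10×3571 − 245×155 = -2265
Denominator: √[(60910 − 60025)(32650 − 24025)] = √[885 × 8625] = 2762.8111
r = -2265 / 2762.8111 ≈ -0.820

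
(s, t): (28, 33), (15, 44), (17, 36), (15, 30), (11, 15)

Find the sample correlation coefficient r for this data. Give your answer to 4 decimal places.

0.3418

n = 5, Σs = 86, Σt = 158, Σs² = 1644, Σt² = 5446, Σst = 2811
nΣst − ΣsΣt = 14055 − 13588 = 467
nΣs² − (Σs)² = 8220 − 7396 = 824; nΣt² − (Σt)² = 27230 − 24964 = 2266
r = 467 / √(824 × 2266) = 467 / 1366.4494 ≈ 0.3418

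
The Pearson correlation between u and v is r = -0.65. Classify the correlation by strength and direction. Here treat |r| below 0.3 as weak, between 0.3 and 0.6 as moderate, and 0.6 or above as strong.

r = -0.65 < 0 so the relationship is negative.
|r| = 0.65, which falls in the strong range.

strong negative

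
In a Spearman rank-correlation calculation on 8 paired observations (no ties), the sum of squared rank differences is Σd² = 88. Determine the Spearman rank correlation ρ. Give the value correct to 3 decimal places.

ρ = 1 − 6Σd² / [n(n²−1)] = 1 − 6×88 / (8×63)
  = 1 − 528/504 = 1 − 1.0476 ≈ -0.048

-0.048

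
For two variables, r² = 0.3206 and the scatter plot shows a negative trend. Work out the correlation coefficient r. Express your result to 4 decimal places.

|r| = √0.3206 = 0.5662
The association is negative, so r = −0.5662.

-0.5662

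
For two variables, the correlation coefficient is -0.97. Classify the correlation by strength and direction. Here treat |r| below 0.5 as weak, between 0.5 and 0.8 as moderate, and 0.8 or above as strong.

strong negative

r = -0.97 < 0 so the relationship is negative.
|r| = 0.97, which falls in the strong range.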